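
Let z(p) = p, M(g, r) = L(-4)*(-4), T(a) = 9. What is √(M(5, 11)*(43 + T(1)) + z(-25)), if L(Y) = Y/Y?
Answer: I*√233 ≈ 15.264*I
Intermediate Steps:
L(Y) = 1
M(g, r) = -4 (M(g, r) = 1*(-4) = -4)
√(M(5, 11)*(43 + T(1)) + z(-25)) = √(-4*(43 + 9) - 25) = √(-4*52 - 25) = √(-208 - 25) = √(-233) = I*√233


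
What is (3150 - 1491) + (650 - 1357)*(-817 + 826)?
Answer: -4704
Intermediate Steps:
(3150 - 1491) + (650 - 1357)*(-817 + 826) = 1659 - 707*9 = 1659 - 6363 = -4704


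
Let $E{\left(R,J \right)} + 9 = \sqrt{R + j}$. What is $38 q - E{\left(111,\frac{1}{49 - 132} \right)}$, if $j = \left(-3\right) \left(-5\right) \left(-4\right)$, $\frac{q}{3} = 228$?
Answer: $26001 - \sqrt{51} \approx 25994.0$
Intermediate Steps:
$q = 684$ ($q = 3 \cdot 228 = 684$)
$j = -60$ ($j = 15 \left(-4\right) = -60$)
$E{\left(R,J \right)} = -9 + \sqrt{-60 + R}$ ($E{\left(R,J \right)} = -9 + \sqrt{R - 60} = -9 + \sqrt{-60 + R}$)
$38 q - E{\left(111,\frac{1}{49 - 132} \right)} = 38 \cdot 684 - \left(-9 + \sqrt{-60 + 111}\right) = 25992 - \left(-9 + \sqrt{51}\right) = 25992 + \left(9 - \sqrt{51}\right) = 26001 - \sqrt{51}$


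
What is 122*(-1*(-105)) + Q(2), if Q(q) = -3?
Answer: 12807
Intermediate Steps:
122*(-1*(-105)) + Q(2) = 122*(-1*(-105)) - 3 = 122*105 - 3 = 12810 - 3 = 12807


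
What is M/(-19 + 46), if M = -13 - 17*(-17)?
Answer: 92/9 ≈ 10.222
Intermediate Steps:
M = 276 (M = -13 + 289 = 276)
M/(-19 + 46) = 276/(-19 + 46) = 276/27 = (1/27)*276 = 92/9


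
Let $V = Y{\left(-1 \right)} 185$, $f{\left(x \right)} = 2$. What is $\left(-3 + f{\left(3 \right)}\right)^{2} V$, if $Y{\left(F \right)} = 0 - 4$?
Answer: $-740$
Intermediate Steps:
$Y{\left(F \right)} = -4$
$V = -740$ ($V = \left(-4\right) 185 = -740$)
$\left(-3 + f{\left(3 \right)}\right)^{2} V = \left(-3 + 2\right)^{2} \left(-740\right) = \left(-1\right)^{2} \left(-740\right) = 1 \left(-740\right) = -740$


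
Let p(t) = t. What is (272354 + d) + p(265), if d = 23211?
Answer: 295830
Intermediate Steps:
(272354 + d) + p(265) = (272354 + 23211) + 265 = 295565 + 265 = 295830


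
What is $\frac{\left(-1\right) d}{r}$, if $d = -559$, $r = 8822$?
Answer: $\frac{559}{8822} \approx 0.063364$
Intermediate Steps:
$\frac{\left(-1\right) d}{r} = \frac{\left(-1\right) \left(-559\right)}{8822} = 559 \cdot \frac{1}{8822} = \frac{559}{8822}$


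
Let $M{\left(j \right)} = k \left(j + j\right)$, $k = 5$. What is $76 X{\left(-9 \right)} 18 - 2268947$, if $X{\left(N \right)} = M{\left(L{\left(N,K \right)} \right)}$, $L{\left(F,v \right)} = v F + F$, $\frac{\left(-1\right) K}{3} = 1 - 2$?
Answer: $-2761427$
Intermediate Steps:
$K = 3$ ($K = - 3 \left(1 - 2\right) = \left(-3\right) \left(-1\right) = 3$)
$L{\left(F,v \right)} = F + F v$ ($L{\left(F,v \right)} = F v + F = F + F v$)
$M{\left(j \right)} = 10 j$ ($M{\left(j \right)} = 5 \left(j + j\right) = 5 \cdot 2 j = 10 j$)
$X{\left(N \right)} = 40 N$ ($X{\left(N \right)} = 10 N \left(1 + 3\right) = 10 N 4 = 10 \cdot 4 N = 40 N$)
$76 X{\left(-9 \right)} 18 - 2268947 = 76 \cdot 40 \left(-9\right) 18 - 2268947 = 76 \left(-360\right) 18 - 2268947 = \left(-27360\right) 18 - 2268947 = -492480 - 2268947 = -2761427$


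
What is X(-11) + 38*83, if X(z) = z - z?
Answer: 3154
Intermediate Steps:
X(z) = 0
X(-11) + 38*83 = 0 + 38*83 = 0 + 3154 = 3154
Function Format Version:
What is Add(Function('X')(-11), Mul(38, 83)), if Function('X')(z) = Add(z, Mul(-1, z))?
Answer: 3154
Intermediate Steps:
Function('X')(z) = 0
Add(Function('X')(-11), Mul(38, 83)) = Add(0, Mul(38, 83)) = Add(0, 3154) = 3154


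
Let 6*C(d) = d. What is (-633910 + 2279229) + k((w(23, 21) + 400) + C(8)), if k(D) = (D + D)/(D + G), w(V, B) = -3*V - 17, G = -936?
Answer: 1531791043/931 ≈ 1.6453e+6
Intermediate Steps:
C(d) = d/6
w(V, B) = -17 - 3*V
k(D) = 2*D/(-936 + D) (k(D) = (D + D)/(D - 936) = (2*D)/(-936 + D) = 2*D/(-936 + D))
(-633910 + 2279229) + k((w(23, 21) + 400) + C(8)) = (-633910 + 2279229) + 2*(((-17 - 3*23) + 400) + (⅙)*8)/(-936 + (((-17 - 3*23) + 400) + (⅙)*8)) = 1645319 + 2*(((-17 - 69) + 400) + 4/3)/(-936 + (((-17 - 69) + 400) + 4/3)) = 1645319 + 2*((-86 + 400) + 4/3)/(-936 + ((-86 + 400) + 4/3)) = 1645319 + 2*(314 + 4/3)/(-936 + (314 + 4/3)) = 1645319 + 2*(946/3)/(-936 + 946/3) = 1645319 + 2*(946/3)/(-1862/3) = 1645319 + 2*(946/3)*(-3/1862) = 1645319 - 946/931 = 1531791043/931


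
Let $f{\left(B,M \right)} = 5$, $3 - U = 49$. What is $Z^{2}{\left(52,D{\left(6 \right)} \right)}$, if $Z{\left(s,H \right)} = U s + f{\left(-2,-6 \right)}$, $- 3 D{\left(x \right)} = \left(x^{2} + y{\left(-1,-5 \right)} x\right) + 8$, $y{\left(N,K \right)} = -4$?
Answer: $5697769$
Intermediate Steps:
$U = -46$ ($U = 3 - 49 = -46$)
$D{\left(x \right)} = - \frac{8}{3} - \frac{x^{2}}{3} + \frac{4 x}{3}$ ($D{\left(x \right)} = - \frac{\left(x^{2} - 4 x\right) + 8}{3} = - \frac{8 + x^{2} - 4 x}{3} = - \frac{8}{3} - \frac{x^{2}}{3} + \frac{4 x}{3}$)
$Z{\left(s,H \right)} = 5 - 46 s$ ($Z{\left(s,H \right)} = - 46 s + 5 = 5 - 46 s$)
$Z^{2}{\left(52,D{\left(6 \right)} \right)} = \left(5 - 2392\right)^{2} = \left(-2387\right)^{2} = 5697769$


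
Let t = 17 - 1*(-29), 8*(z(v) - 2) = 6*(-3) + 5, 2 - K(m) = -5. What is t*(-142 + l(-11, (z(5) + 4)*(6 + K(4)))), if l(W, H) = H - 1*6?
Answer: -16767/4 ≈ -4191.8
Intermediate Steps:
K(m) = 7 (K(m) = 2 - 1*(-5) = 2 + 5 = 7)
z(v) = 3/8 (z(v) = 2 + (6*(-3) + 5)/8 = 2 + (-18 + 5)/8 = 2 + (1/8)*(-13) = 2 - 13/8 = 3/8)
l(W, H) = -6 + H (l(W, H) = H - 6 = -6 + H)
t = 46 (t = 17 + 29 = 46)
t*(-142 + l(-11, (z(5) + 4)*(6 + K(4)))) = 46*(-142 + (-6 + (3/8 + 4)*(6 + 7))) = 46*(-142 + (-6 + (35/8)*13)) = 46*(-142 + (-6 + 455/8)) = 46*(-142 + 407/8) = 46*(-729/8) = -16767/4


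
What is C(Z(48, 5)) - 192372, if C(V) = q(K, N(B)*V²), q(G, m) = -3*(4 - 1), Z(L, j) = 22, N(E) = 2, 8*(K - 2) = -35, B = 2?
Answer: -192381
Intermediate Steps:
K = -19/8 (K = 2 + (⅛)*(-35) = 2 - 35/8 = -19/8 ≈ -2.3750)
q(G, m) = -9 (q(G, m) = -3*3 = -9)
C(V) = -9
C(Z(48, 5)) - 192372 = -9 - 192372 = -192381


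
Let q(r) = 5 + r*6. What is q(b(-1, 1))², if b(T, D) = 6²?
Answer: 48841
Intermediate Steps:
b(T, D) = 36
q(r) = 5 + 6*r
q(b(-1, 1))² = (5 + 6*36)² = (5 + 216)² = 221² = 48841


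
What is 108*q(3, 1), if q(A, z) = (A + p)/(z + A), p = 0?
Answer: 81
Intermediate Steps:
q(A, z) = A/(A + z) (q(A, z) = (A + 0)/(z + A) = A/(A + z))
108*q(3, 1) = 108*(3/(3 + 1)) = 108*(3/4) = 108*(3*(¼)) = 108*(¾) = 81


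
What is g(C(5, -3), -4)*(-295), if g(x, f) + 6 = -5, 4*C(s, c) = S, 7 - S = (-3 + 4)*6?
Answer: 3245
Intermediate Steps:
S = 1 (S = 7 - (-3 + 4)*6 = 7 - 6 = 1)
C(s, c) = ¼ (C(s, c) = (¼)*1 = ¼)
g(x, f) = -11 (g(x, f) = -6 - 5 = -11)
g(C(5, -3), -4)*(-295) = -11*(-295) = 3245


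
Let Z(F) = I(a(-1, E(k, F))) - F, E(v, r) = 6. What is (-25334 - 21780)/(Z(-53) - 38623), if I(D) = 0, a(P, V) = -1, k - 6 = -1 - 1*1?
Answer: 23557/19285 ≈ 1.2215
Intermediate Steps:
k = 4 (k = 6 + (-1 - 1*1) = 6 + (-1 - 1) = 6 - 2 = 4)
Z(F) = -F (Z(F) = 0 - F = -F)
(-25334 - 21780)/(Z(-53) - 38623) = (-25334 - 21780)/(-1*(-53) - 38623) = -47114/(53 - 38623) = -47114/(-38570) = -47114*(-1/38570) = 23557/19285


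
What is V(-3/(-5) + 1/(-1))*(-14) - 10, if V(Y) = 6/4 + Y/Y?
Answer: -45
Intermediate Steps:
V(Y) = 5/2 (V(Y) = 6*(1/4) + 1 = 3/2 + 1 = 5/2)
V(-3/(-5) + 1/(-1))*(-14) - 10 = (5/2)*(-14) - 10 = -35 - 10 = -45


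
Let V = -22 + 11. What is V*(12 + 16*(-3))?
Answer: 396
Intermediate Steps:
V = -11
V*(12 + 16*(-3)) = -11*(12 + 16*(-3)) = -11*(12 - 48) = -11*(-36) = 396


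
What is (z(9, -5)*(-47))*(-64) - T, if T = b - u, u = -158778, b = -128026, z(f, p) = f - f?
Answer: -30752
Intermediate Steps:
z(f, p) = 0
T = 30752 (T = -128026 - 1*(-158778) = -128026 + 158778 = 30752)
(z(9, -5)*(-47))*(-64) - T = (0*(-47))*(-64) - 1*30752 = 0*(-64) - 30752 = 0 - 30752 = -30752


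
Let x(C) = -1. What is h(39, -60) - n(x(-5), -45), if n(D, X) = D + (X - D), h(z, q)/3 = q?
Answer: -135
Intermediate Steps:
h(z, q) = 3*q
n(D, X) = X
h(39, -60) - n(x(-5), -45) = 3*(-60) - 1*(-45) = -180 + 45 = -135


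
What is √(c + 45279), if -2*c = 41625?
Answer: 3*√10874/2 ≈ 156.42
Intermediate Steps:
c = -41625/2 (c = -½*41625 = -41625/2 ≈ -20813.)
√(c + 45279) = √(-41625/2 + 45279) = √(48933/2) = 3*√10874/2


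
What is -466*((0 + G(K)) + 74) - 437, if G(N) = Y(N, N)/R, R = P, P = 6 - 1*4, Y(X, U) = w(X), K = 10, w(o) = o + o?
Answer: -39581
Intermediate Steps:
w(o) = 2*o
Y(X, U) = 2*X
P = 2 (P = 6 - 4 = 2)
R = 2
G(N) = N (G(N) = (2*N)/2 = (2*N)*(½) = N)
-466*((0 + G(K)) + 74) - 437 = -466*((0 + 10) + 74) - 437 = -466*(10 + 74) - 437 = -466*84 - 437 = -39144 - 437 = -39581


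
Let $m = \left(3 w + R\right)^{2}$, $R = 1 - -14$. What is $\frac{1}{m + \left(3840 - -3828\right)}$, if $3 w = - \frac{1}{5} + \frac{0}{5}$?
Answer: $\frac{25}{197176} \approx 0.00012679$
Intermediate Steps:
$w = - \frac{1}{15}$ ($w = \frac{- \frac{1}{5} + \frac{0}{5}}{3} = \frac{\left(-1\right) \frac{1}{5} + 0 \cdot \frac{1}{5}}{3} = \frac{- \frac{1}{5} + 0}{3} = \frac{1}{3} \left(- \frac{1}{5}\right) = - \frac{1}{15} \approx -0.066667$)
$R = 15$ ($R = 1 + 14 = 15$)
$m = \frac{5476}{25}$ ($m = \left(3 \left(- \frac{1}{15}\right) + 15\right)^{2} = \left(- \frac{1}{5} + 15\right)^{2} = \left(\frac{74}{5}\right)^{2} = \frac{5476}{25} \approx 219.04$)
$\frac{1}{m + \left(3840 - -3828\right)} = \frac{1}{\frac{5476}{25} + \left(3840 - -3828\right)} = \frac{1}{\frac{5476}{25} + \left(3840 + 3828\right)} = \frac{1}{\frac{5476}{25} + 7668} = \frac{1}{\frac{197176}{25}} = \frac{25}{197176}$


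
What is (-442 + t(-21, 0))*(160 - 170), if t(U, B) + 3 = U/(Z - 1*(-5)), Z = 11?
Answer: 35705/8 ≈ 4463.1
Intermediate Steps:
t(U, B) = -3 + U/16 (t(U, B) = -3 + U/(11 - 1*(-5)) = -3 + U/(11 + 5) = -3 + U/16)
(-442 + t(-21, 0))*(160 - 170) = (-442 + (-3 + (1/16)*(-21)))*(160 - 170) = (-442 + (-3 - 21/16))*(-10) = (-442 - 69/16)*(-10) = -7141/16*(-10) = 35705/8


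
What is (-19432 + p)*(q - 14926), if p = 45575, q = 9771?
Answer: -134767165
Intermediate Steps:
(-19432 + p)*(q - 14926) = (-19432 + 45575)*(9771 - 14926) = 26143*(-5155) = -134767165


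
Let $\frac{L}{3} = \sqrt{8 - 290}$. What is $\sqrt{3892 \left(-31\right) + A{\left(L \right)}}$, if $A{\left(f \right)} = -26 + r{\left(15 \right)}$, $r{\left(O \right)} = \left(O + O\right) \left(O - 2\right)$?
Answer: $4 i \sqrt{7518} \approx 346.83 i$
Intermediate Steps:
$L = 3 i \sqrt{282}$ ($L = 3 \sqrt{8 - 290} = 3 \sqrt{-282} = 3 i \sqrt{282} \approx 50.379 i$)
$r{\left(O \right)} = 2 O \left(-2 + O\right)$
$A{\left(f \right)} = 364$ ($A{\left(f \right)} = -26 + 2 \cdot 15 \left(-2 + 15\right) = -26 + 2 \cdot 15 \cdot 13 = -26 + 390 = 364$)
$\sqrt{3892 \left(-31\right) + A{\left(L \right)}} = \sqrt{3892 \left(-31\right) + 364} = \sqrt{-120652 + 364} = \sqrt{-120288} = 4 i \sqrt{7518}$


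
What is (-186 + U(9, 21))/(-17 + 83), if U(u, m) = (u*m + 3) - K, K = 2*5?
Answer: -2/33 ≈ -0.060606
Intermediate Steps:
K = 10
U(u, m) = -7 + m*u (U(u, m) = (u*m + 3) - 1*10 = (m*u + 3) - 10 = (3 + m*u) - 10 = -7 + m*u)
(-186 + U(9, 21))/(-17 + 83) = (-186 + (-7 + 21*9))/(-17 + 83) = (-186 + (-7 + 189))/66 = (-186 + 182)*(1/66) = -4*1/66 = -2/33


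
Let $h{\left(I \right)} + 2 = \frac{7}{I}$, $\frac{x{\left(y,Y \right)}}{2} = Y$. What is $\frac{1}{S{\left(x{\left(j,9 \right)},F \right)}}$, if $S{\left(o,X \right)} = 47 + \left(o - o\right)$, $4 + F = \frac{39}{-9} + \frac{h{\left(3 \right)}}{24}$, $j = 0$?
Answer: $\frac{1}{47} \approx 0.021277$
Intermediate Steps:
$x{\left(y,Y \right)} = 2 Y$
$h{\left(I \right)} = -2 + \frac{7}{I}$
$F = - \frac{599}{72}$ ($F = -4 + \left(\frac{39}{-9} + \frac{-2 + \frac{7}{3}}{24}\right) = -4 + \left(39 \left(- \frac{1}{9}\right) + \left(-2 + 7 \cdot \frac{1}{3}\right) \frac{1}{24}\right) = -4 - \left(\frac{13}{3} - \left(-2 + \frac{7}{3}\right) \frac{1}{24}\right) = -4 + \left(- \frac{13}{3} + \frac{1}{3} \cdot \frac{1}{24}\right) = -4 + \left(- \frac{13}{3} + \frac{1}{72}\right) = -4 - \frac{311}{72} = - \frac{599}{72} \approx -8.3194$)
$S{\left(o,X \right)} = 47$ ($S{\left(o,X \right)} = 47 + 0 = 47$)
$\frac{1}{S{\left(x{\left(j,9 \right)},F \right)}} = \frac{1}{47}$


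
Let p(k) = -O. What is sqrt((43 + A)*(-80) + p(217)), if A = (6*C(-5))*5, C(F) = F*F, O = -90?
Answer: 5*I*sqrt(2534) ≈ 251.69*I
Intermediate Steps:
C(F) = F**2
p(k) = 90 (p(k) = -1*(-90) = 90)
A = 750 (A = (6*(-5)**2)*5 = (6*25)*5 = 150*5 = 750)
sqrt((43 + A)*(-80) + p(217)) = sqrt((43 + 750)*(-80) + 90) = sqrt(793*(-80) + 90) = sqrt(-63440 + 90) = sqrt(-63350) = 5*I*sqrt(2534)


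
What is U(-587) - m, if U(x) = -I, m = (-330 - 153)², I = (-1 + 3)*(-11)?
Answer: -233267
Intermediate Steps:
I = -22 (I = 2*(-11) = -22)
m = 233289 (m = (-483)² = 233289)
U(x) = 22 (U(x) = -1*(-22) = 22)
U(-587) - m = 22 - 1*233289 = 22 - 233289 = -233267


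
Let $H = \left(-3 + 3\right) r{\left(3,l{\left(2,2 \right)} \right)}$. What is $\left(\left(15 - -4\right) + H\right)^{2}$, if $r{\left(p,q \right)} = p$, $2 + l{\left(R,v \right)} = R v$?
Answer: $361$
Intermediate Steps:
$l{\left(R,v \right)} = -2 + R v$
$H = 0$ ($H = \left(-3 + 3\right) 3 = 0 \cdot 3 = 0$)
$\left(\left(15 - -4\right) + H\right)^{2} = \left(\left(15 - -4\right) + 0\right)^{2} = \left(\left(15 + 4\right) + 0\right)^{2} = \left(19 + 0\right)^{2} = 19^{2} = 361$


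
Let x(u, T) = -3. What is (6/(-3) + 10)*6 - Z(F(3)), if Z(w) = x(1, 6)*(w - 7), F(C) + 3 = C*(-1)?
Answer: 9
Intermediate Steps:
F(C) = -3 - C (F(C) = -3 + C*(-1) = -3 - C)
Z(w) = 21 - 3*w (Z(w) = -3*(w - 7) = -3*(-7 + w) = 21 - 3*w)
(6/(-3) + 10)*6 - Z(F(3)) = (6/(-3) + 10)*6 - (21 - 3*(-3 - 1*3)) = (6*(-1/3) + 10)*6 - (21 - 3*(-3 - 3)) = (-2 + 10)*6 - (21 - 3*(-6)) = 8*6 - (21 + 18) = 48 - 1*39 = 48 - 39 = 9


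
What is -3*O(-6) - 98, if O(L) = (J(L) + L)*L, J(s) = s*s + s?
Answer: 334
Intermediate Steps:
J(s) = s + s**2 (J(s) = s**2 + s = s + s**2)
O(L) = L*(L + L*(1 + L)) (O(L) = (L*(1 + L) + L)*L = (L + L*(1 + L))*L = L*(L + L*(1 + L)))
-3*O(-6) - 98 = -3*(-6)**2*(2 - 6) - 98 = -108*(-4) - 98 = -3*(-144) - 98 = 432 - 98 = 334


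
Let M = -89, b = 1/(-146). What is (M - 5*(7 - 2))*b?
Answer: 57/73 ≈ 0.78082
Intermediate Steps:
b = -1/146 ≈ -0.0068493
(M - 5*(7 - 2))*b = (-89 - 5*(7 - 2))*(-1/146) = (-89 - 5*5)*(-1/146) = (-89 - 25)*(-1/146) = -114*(-1/146) = 57/73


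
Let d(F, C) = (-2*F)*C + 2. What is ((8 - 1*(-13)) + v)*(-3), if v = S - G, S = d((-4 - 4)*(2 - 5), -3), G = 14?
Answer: -459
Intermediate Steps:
d(F, C) = 2 - 2*C*F (d(F, C) = -2*C*F + 2 = 2 - 2*C*F)
S = 146 (S = 2 - 2*(-3)*(-4 - 4)*(2 - 5) = 2 - 2*(-3)*(-8*(-3)) = 2 - 2*(-3)*24 = 2 + 144 = 146)
v = 132 (v = 146 - 1*14 = 146 - 14 = 132)
((8 - 1*(-13)) + v)*(-3) = ((8 - 1*(-13)) + 132)*(-3) = ((8 + 13) + 132)*(-3) = (21 + 132)*(-3) = 153*(-3) = -459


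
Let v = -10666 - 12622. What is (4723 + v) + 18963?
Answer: 398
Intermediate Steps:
v = -23288
(4723 + v) + 18963 = (4723 - 23288) + 18963 = -18565 + 18963 = 398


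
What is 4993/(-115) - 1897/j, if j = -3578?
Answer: -17646799/411470 ≈ -42.887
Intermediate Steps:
4993/(-115) - 1897/j = 4993/(-115) - 1897/(-3578) = 4993*(-1/115) - 1897*(-1/3578) = -4993/115 + 1897/3578 = -17646799/411470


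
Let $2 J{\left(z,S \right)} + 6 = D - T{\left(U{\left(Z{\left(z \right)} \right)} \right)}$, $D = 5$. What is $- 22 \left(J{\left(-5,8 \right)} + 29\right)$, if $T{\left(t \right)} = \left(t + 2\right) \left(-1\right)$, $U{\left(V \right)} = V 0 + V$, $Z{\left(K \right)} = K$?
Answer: $-594$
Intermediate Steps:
$U{\left(V \right)} = V$ ($U{\left(V \right)} = 0 + V = V$)
$T{\left(t \right)} = -2 - t$ ($T{\left(t \right)} = \left(2 + t\right) \left(-1\right) = -2 - t$)
$J{\left(z,S \right)} = \frac{1}{2} + \frac{z}{2}$ ($J{\left(z,S \right)} = -3 + \frac{5 - \left(-2 - z\right)}{2} = -3 + \frac{5 + \left(2 + z\right)}{2} = -3 + \frac{7 + z}{2} = -3 + \left(\frac{7}{2} + \frac{z}{2}\right) = \frac{1}{2} + \frac{z}{2}$)
$- 22 \left(J{\left(-5,8 \right)} + 29\right) = - 22 \left(\left(\frac{1}{2} + \frac{1}{2} \left(-5\right)\right) + 29\right) = - 22 \left(\left(\frac{1}{2} - \frac{5}{2}\right) + 29\right) = - 22 \left(-2 + 29\right) = \left(-22\right) 27 = -594$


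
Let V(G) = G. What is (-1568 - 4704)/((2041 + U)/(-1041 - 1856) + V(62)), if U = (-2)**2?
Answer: -2595712/25367 ≈ -102.33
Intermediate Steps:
U = 4
(-1568 - 4704)/((2041 + U)/(-1041 - 1856) + V(62)) = (-1568 - 4704)/((2041 + 4)/(-1041 - 1856) + 62) = -6272/(2045/(-2897) + 62) = -6272/(2045*(-1/2897) + 62) = -6272/(-2045/2897 + 62) = -6272/177569/2897 = -6272*2897/177569 = -2595712/25367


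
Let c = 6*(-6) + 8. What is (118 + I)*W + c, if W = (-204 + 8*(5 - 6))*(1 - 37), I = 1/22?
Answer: 9909844/11 ≈ 9.0090e+5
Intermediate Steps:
I = 1/22 ≈ 0.045455
c = -28 (c = -36 + 8 = -28)
W = 7632 (W = (-204 + 8*(-1))*(-36) = (-204 - 8)*(-36) = -212*(-36) = 7632)
(118 + I)*W + c = (118 + 1/22)*7632 - 28 = (2597/22)*7632 - 28 = 9910152/11 - 28 = 9909844/11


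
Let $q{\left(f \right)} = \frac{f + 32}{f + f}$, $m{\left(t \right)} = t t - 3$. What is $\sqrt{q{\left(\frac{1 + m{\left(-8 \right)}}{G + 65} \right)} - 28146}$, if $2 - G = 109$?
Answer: $\frac{i \sqrt{108232966}}{62} \approx 167.8 i$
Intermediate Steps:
$m{\left(t \right)} = -3 + t^{2}$ ($m{\left(t \right)} = t^{2} - 3 = -3 + t^{2}$)
$G = -107$ ($G = 2 - 109 = -107$)
$q{\left(f \right)} = \frac{32 + f}{2 f}$
$\sqrt{q{\left(\frac{1 + m{\left(-8 \right)}}{G + 65} \right)} - 28146} = \sqrt{\frac{32 + \frac{1 - \left(3 - \left(-8\right)^{2}\right)}{-107 + 65}}{2 \frac{1 - \left(3 - \left(-8\right)^{2}\right)}{-107 + 65}} - 28146} = \sqrt{\frac{32 + \frac{1 + \left(-3 + 64\right)}{-42}}{2 \frac{1 + \left(-3 + 64\right)}{-42}} - 28146} = \sqrt{\frac{32 + \left(1 + 61\right) \left(- \frac{1}{42}\right)}{2 \left(1 + 61\right) \left(- \frac{1}{42}\right)} - 28146} = \sqrt{\frac{32 + 62 \left(- \frac{1}{42}\right)}{2 \cdot 62 \left(- \frac{1}{42}\right)} - 28146} = \sqrt{\frac{32 - \frac{31}{21}}{2 \left(- \frac{31}{21}\right)} - 28146} = \sqrt{\frac{1}{2} \left(- \frac{21}{31}\right) \frac{641}{21} - 28146} = \sqrt{- \frac{641}{62} - 28146} = \sqrt{- \frac{1745693}{62}} = \frac{i \sqrt{108232966}}{62}$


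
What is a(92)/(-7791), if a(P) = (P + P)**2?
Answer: -33856/7791 ≈ -4.3455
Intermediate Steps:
a(P) = 4*P**2 (a(P) = (2*P)**2 = 4*P**2)
a(92)/(-7791) = (4*92**2)/(-7791) = (4*8464)*(-1/7791) = 33856*(-1/7791) = -33856/7791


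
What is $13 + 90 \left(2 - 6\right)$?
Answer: $-347$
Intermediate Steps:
$13 + 90 \left(2 - 6\right) = 13 + 90 \left(-4\right) = 13 - 360 = -347$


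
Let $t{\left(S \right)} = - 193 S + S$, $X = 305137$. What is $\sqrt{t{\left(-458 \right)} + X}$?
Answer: $\sqrt{393073} \approx 626.96$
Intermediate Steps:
$t{\left(S \right)} = - 192 S$
$\sqrt{t{\left(-458 \right)} + X} = \sqrt{\left(-192\right) \left(-458\right) + 305137} = \sqrt{87936 + 305137} = \sqrt{393073}$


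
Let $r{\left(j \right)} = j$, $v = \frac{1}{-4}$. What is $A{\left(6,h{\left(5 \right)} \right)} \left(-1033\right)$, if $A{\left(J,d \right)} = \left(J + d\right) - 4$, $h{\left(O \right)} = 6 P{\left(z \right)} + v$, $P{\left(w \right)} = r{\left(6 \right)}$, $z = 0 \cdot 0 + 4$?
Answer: $- \frac{155983}{4} \approx -38996.0$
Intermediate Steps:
$v = - \frac{1}{4} \approx -0.25$
$z = 4$ ($z = 0 + 4 = 4$)
$P{\left(w \right)} = 6$
$h{\left(O \right)} = \frac{143}{4}$ ($h{\left(O \right)} = 6 \cdot 6 - \frac{1}{4} = 36 - \frac{1}{4} = \frac{143}{4}$)
$A{\left(J,d \right)} = -4 + J + d$
$A{\left(6,h{\left(5 \right)} \right)} \left(-1033\right) = \left(-4 + 6 + \frac{143}{4}\right) \left(-1033\right) = \frac{151}{4} \left(-1033\right) = - \frac{155983}{4}$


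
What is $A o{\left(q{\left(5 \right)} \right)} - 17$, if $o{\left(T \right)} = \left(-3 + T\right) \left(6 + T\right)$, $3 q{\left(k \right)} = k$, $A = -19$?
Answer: $\frac{1595}{9} \approx 177.22$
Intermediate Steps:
$q{\left(k \right)} = \frac{k}{3}$
$A o{\left(q{\left(5 \right)} \right)} - 17 = - 19 \left(-18 + \left(\frac{1}{3} \cdot 5\right)^{2} + 3 \cdot \frac{1}{3} \cdot 5\right) - 17 = - 19 \left(-18 + \left(\frac{5}{3}\right)^{2} + 3 \cdot \frac{5}{3}\right) - 17 = - 19 \left(-18 + \frac{25}{9} + 5\right) - 17 = \left(-19\right) \left(- \frac{92}{9}\right) - 17 = \frac{1748}{9} - 17 = \frac{1595}{9}$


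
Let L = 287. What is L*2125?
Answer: 609875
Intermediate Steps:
L*2125 = 287*2125 = 609875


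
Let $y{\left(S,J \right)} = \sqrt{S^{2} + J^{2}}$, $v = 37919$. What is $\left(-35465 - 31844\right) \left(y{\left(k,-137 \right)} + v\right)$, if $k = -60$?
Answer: $-2552289971 - 67309 \sqrt{22369} \approx -2.5624 \cdot 10^{9}$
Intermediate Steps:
$y{\left(S,J \right)} = \sqrt{J^{2} + S^{2}}$
$\left(-35465 - 31844\right) \left(y{\left(k,-137 \right)} + v\right) = \left(-35465 - 31844\right) \left(\sqrt{\left(-137\right)^{2} + \left(-60\right)^{2}} + 37919\right) = - 67309 \left(\sqrt{18769 + 3600} + 37919\right) = - 67309 \left(\sqrt{22369} + 37919\right) = - 67309 \left(37919 + \sqrt{22369}\right) = -2552289971 - 67309 \sqrt{22369}$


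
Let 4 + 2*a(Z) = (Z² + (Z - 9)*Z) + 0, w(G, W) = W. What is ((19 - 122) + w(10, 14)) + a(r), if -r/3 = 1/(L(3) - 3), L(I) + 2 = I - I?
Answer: -4667/50 ≈ -93.340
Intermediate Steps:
L(I) = -2 (L(I) = -2 + (I - I) = -2 + 0 = -2)
r = ⅗ (r = -3/(-2 - 3) = -3/(-5) = -3*(-⅕) = ⅗ ≈ 0.60000)
a(Z) = -2 + Z²/2 + Z*(-9 + Z)/2 (a(Z) = -2 + ((Z² + (Z - 9)*Z) + 0)/2 = -2 + ((Z² + (-9 + Z)*Z) + 0)/2 = -2 + ((Z² + Z*(-9 + Z)) + 0)/2 = -2 + (Z² + Z*(-9 + Z))/2 = -2 + (Z²/2 + Z*(-9 + Z)/2) = -2 + Z²/2 + Z*(-9 + Z)/2)
((19 - 122) + w(10, 14)) + a(r) = ((19 - 122) + 14) + (-2 + (⅗)² - 9/2*⅗) = (-103 + 14) + (-2 + 9/25 - 27/10) = -89 - 217/50 = -4667/50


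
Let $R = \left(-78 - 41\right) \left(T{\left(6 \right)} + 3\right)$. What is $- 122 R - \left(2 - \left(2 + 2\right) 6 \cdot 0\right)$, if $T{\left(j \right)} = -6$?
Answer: $-43556$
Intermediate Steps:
$R = 357$ ($R = \left(-78 - 41\right) \left(-6 + 3\right) = \left(-119\right) \left(-3\right) = 357$)
$- 122 R - \left(2 - \left(2 + 2\right) 6 \cdot 0\right) = \left(-122\right) 357 - \left(2 - \left(2 + 2\right) 6 \cdot 0\right) = -43554 - \left(2 - 4 \cdot 6 \cdot 0\right) = -43554 + \left(24 \cdot 0 - 2\right) = -43554 + \left(0 - 2\right) = -43554 - 2 = -43556$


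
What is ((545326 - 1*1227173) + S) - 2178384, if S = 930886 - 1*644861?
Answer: -2574206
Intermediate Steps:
S = 286025 (S = 930886 - 644861 = 286025)
((545326 - 1*1227173) + S) - 2178384 = ((545326 - 1*1227173) + 286025) - 2178384 = ((545326 - 1227173) + 286025) - 2178384 = (-681847 + 286025) - 2178384 = -395822 - 2178384 = -2574206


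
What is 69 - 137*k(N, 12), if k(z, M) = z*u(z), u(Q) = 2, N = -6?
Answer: 1713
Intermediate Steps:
k(z, M) = 2*z (k(z, M) = z*2 = 2*z)
69 - 137*k(N, 12) = 69 - 274*(-6) = 69 - 137*(-12) = 69 + 1644 = 1713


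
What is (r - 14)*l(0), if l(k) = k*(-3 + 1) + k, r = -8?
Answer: 0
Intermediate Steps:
l(k) = -k (l(k) = k*(-2) + k = -2*k + k = -k)
(r - 14)*l(0) = (-8 - 14)*(-1*0) = -22*0 = 0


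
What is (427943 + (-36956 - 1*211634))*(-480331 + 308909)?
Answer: -30745049966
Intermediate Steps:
(427943 + (-36956 - 1*211634))*(-480331 + 308909) = (427943 + (-36956 - 211634))*(-171422) = (427943 - 248590)*(-171422) = 179353*(-171422) = -30745049966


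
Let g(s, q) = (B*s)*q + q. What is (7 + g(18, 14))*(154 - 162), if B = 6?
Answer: -12264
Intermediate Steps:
g(s, q) = q + 6*q*s (g(s, q) = (6*s)*q + q = 6*q*s + q = q + 6*q*s)
(7 + g(18, 14))*(154 - 162) = (7 + 14*(1 + 6*18))*(154 - 162) = (7 + 14*(1 + 108))*(-8) = (7 + 14*109)*(-8) = (7 + 1526)*(-8) = 1533*(-8) = -12264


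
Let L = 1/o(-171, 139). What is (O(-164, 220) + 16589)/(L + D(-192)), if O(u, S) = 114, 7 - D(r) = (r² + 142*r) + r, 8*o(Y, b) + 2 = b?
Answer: -2288311/1287929 ≈ -1.7767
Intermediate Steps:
o(Y, b) = -¼ + b/8
D(r) = 7 - r² - 143*r (D(r) = 7 - ((r² + 142*r) + r) = 7 - (r² + 143*r) = 7 + (-r² - 143*r) = 7 - r² - 143*r)
L = 8/137 (L = 1/(-¼ + (⅛)*139) = 1/(-¼ + 139/8) = 1/(137/8) = 8/137 ≈ 0.058394)
(O(-164, 220) + 16589)/(L + D(-192)) = (114 + 16589)/(8/137 + (7 - 1*(-192)² - 143*(-192))) = 16703/(8/137 + (7 - 1*36864 + 27456)) = 16703/(8/137 + (7 - 36864 + 27456)) = 16703/(8/137 - 9401) = 16703/(-1287929/137) = 16703*(-137/1287929) = -2288311/1287929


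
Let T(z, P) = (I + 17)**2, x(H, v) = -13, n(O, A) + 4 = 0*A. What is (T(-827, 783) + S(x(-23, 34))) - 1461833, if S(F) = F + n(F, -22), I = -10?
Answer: -1461801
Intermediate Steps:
n(O, A) = -4 (n(O, A) = -4 + 0*A = -4 + 0 = -4)
T(z, P) = 49 (T(z, P) = (-10 + 17)**2 = 7**2 = 49)
S(F) = -4 + F (S(F) = F - 4 = -4 + F)
(T(-827, 783) + S(x(-23, 34))) - 1461833 = (49 + (-4 - 13)) - 1461833 = (49 - 17) - 1461833 = 32 - 1461833 = -1461801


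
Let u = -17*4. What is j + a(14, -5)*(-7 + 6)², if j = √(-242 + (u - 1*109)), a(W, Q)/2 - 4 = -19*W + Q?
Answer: -534 + I*√419 ≈ -534.0 + 20.469*I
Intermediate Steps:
u = -68
a(W, Q) = 8 - 38*W + 2*Q (a(W, Q) = 8 + 2*(-19*W + Q) = 8 + 2*(Q - 19*W) = 8 + (-38*W + 2*Q) = 8 - 38*W + 2*Q)
j = I*√419 (j = √(-242 + (-68 - 1*109)) = √(-242 + (-68 - 109)) = √(-242 - 177) = √(-419) = I*√419 ≈ 20.469*I)
j + a(14, -5)*(-7 + 6)² = I*√419 + (8 - 38*14 + 2*(-5))*(-7 + 6)² = I*√419 + (8 - 532 - 10)*(-1)² = I*√419 - 534*1 = I*√419 - 534 = -534 + I*√419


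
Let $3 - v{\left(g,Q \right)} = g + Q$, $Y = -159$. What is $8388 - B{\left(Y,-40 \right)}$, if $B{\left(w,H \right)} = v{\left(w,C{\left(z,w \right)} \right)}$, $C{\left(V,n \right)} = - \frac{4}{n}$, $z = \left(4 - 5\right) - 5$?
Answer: $\frac{1307938}{159} \approx 8226.0$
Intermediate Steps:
$z = -6$ ($z = -1 - 5 = -6$)
$v{\left(g,Q \right)} = 3 - Q - g$ ($v{\left(g,Q \right)} = 3 - \left(g + Q\right) = 3 - \left(Q + g\right) = 3 - Q - g$)
$B{\left(w,H \right)} = 3 - w + \frac{4}{w}$ ($B{\left(w,H \right)} = 3 - - \frac{4}{w} - w = 3 + \frac{4}{w} - w = 3 - w + \frac{4}{w}$)
$8388 - B{\left(Y,-40 \right)} = 8388 - \left(3 - -159 + \frac{4}{-159}\right) = 8388 - \left(3 + 159 + 4 \left(- \frac{1}{159}\right)\right) = 8388 - \left(3 + 159 - \frac{4}{159}\right) = 8388 - \frac{25754}{159} = \frac{1307938}{159}$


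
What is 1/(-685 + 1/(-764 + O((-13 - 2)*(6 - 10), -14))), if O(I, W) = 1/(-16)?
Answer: -12225/8374141 ≈ -0.0014599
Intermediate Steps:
O(I, W) = -1/16
1/(-685 + 1/(-764 + O((-13 - 2)*(6 - 10), -14))) = 1/(-685 + 1/(-764 - 1/16)) = 1/(-685 + 1/(-12225/16)) = 1/(-685 - 16/12225) = 1/(-8374141/12225) = -12225/8374141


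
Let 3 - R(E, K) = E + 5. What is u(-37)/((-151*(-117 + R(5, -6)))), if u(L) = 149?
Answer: 149/18724 ≈ 0.0079577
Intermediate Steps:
R(E, K) = -2 - E (R(E, K) = 3 - (E + 5) = 3 - (5 + E) = 3 + (-5 - E) = -2 - E)
u(-37)/((-151*(-117 + R(5, -6)))) = 149/((-151*(-117 + (-2 - 1*5)))) = 149/((-151*(-117 + (-2 - 5)))) = 149/((-151*(-117 - 7))) = 149/((-151*(-124))) = 149/18724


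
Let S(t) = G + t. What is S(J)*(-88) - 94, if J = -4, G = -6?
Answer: 786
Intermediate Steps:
S(t) = -6 + t
S(J)*(-88) - 94 = (-6 - 4)*(-88) - 94 = -10*(-88) - 94 = 880 - 94 = 786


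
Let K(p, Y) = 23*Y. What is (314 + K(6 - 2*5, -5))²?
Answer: 39601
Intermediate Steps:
(314 + K(6 - 2*5, -5))² = (314 + 23*(-5))² = (314 - 115)² = 199² = 39601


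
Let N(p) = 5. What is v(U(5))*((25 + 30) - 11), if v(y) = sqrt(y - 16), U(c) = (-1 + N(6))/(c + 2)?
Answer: 264*I*sqrt(21)/7 ≈ 172.83*I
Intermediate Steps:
U(c) = 4/(2 + c) (U(c) = (-1 + 5)/(c + 2) = 4/(2 + c))
v(y) = sqrt(-16 + y)
v(U(5))*((25 + 30) - 11) = sqrt(-16 + 4/(2 + 5))*((25 + 30) - 11) = sqrt(-16 + 4/7)*(55 - 11) = sqrt(-16 + 4*(1/7))*44 = sqrt(-16 + 4/7)*44 = sqrt(-108/7)*44 = (6*I*sqrt(21)/7)*44 = 264*I*sqrt(21)/7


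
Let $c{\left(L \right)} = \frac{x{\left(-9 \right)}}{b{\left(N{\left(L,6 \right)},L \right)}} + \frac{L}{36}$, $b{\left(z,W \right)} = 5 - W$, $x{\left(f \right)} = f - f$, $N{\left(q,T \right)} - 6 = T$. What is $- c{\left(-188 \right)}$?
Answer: $\frac{47}{9} \approx 5.2222$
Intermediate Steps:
$N{\left(q,T \right)} = 6 + T$
$x{\left(f \right)} = 0$
$c{\left(L \right)} = \frac{L}{36}$ ($c{\left(L \right)} = \frac{0}{5 - L} + \frac{L}{36} = 0 + L \frac{1}{36} = 0 + \frac{L}{36} = \frac{L}{36}$)
$- c{\left(-188 \right)} = - \frac{-188}{36} = \left(-1\right) \left(- \frac{47}{9}\right) = \frac{47}{9}$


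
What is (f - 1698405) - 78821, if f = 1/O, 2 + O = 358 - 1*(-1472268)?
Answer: -2617185661023/1472624 ≈ -1.7772e+6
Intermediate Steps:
O = 1472624 (O = -2 + (358 - 1*(-1472268)) = -2 + (358 + 1472268) = -2 + 1472626 = 1472624)
f = 1/1472624 ≈ 6.7906e-7
(f - 1698405) - 78821 = (1/1472624 - 1698405) - 78821 = -2501111964719/1472624 - 78821 = -2617185661023/1472624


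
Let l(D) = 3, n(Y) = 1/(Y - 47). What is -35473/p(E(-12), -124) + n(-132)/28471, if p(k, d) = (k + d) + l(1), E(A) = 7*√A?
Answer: 2*(-7*√3 + 90390684518*I)/(5096309*(14*√3 + 121*I)) ≈ 281.85 + 56.483*I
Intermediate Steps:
n(Y) = 1/(-47 + Y)
p(k, d) = 3 + d + k (p(k, d) = (k + d) + 3 = (d + k) + 3 = 3 + d + k)
-35473/p(E(-12), -124) + n(-132)/28471 = -35473/(3 - 124 + 7*√(-12)) + 1/(-47 - 132*28471) = -35473/(3 - 124 + 7*(2*I*√3)) + (1/28471)/(-179) = -35473/(3 - 124 + 14*I*√3) - 1/179*1/28471 = -35473/(-121 + 14*I*√3) - 1/5096309 = -1/5096309 - 35473/(-121 + 14*I*√3)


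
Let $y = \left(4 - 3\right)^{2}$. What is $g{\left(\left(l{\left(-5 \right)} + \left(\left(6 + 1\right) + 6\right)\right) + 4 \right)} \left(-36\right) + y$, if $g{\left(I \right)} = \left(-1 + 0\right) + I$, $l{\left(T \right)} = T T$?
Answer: $-1475$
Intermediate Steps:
$l{\left(T \right)} = T^{2}$
$y = 1$ ($y = 1^{2} = 1$)
$g{\left(I \right)} = -1 + I$
$g{\left(\left(l{\left(-5 \right)} + \left(\left(6 + 1\right) + 6\right)\right) + 4 \right)} \left(-36\right) + y = \left(-1 + \left(\left(\left(-5\right)^{2} + \left(\left(6 + 1\right) + 6\right)\right) + 4\right)\right) \left(-36\right) + 1 = \left(-1 + \left(\left(25 + \left(7 + 6\right)\right) + 4\right)\right) \left(-36\right) + 1 = \left(-1 + \left(\left(25 + 13\right) + 4\right)\right) \left(-36\right) + 1 = \left(-1 + \left(38 + 4\right)\right) \left(-36\right) + 1 = \left(-1 + 42\right) \left(-36\right) + 1 = 41 \left(-36\right) + 1 = -1476 + 1 = -1475$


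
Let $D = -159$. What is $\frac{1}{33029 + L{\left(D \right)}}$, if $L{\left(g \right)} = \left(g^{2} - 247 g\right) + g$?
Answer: $\frac{1}{97424} \approx 1.0264 \cdot 10^{-5}$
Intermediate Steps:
$L{\left(g \right)} = g^{2} - 246 g$
$\frac{1}{33029 + L{\left(D \right)}} = \frac{1}{33029 - 159 \left(-246 - 159\right)} = \frac{1}{33029 - -64395} = \frac{1}{33029 + 64395} = \frac{1}{97424}$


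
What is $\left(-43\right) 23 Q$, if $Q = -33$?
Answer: $32637$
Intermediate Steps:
$\left(-43\right) 23 Q = \left(-43\right) 23 \left(-33\right) = \left(-989\right) \left(-33\right) = 32637$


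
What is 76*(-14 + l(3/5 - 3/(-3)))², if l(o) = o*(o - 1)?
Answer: 8076976/625 ≈ 12923.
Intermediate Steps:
l(o) = o*(-1 + o)
76*(-14 + l(3/5 - 3/(-3)))² = 76*(-14 + (3/5 - 3/(-3))*(-1 + (3/5 - 3/(-3))))² = 76*(-14 + (3*(⅕) - 3*(-⅓))*(-1 + (3*(⅕) - 3*(-⅓))))² = 76*(-14 + (⅗ + 1)*(-1 + (⅗ + 1)))² = 76*(-14 + 8*(-1 + 8/5)/5)² = 76*(-14 + (8/5)*(⅗))² = 76*(-14 + 24/25)² = 76*(-326/25)² = 76*(106276/625) = 8076976/625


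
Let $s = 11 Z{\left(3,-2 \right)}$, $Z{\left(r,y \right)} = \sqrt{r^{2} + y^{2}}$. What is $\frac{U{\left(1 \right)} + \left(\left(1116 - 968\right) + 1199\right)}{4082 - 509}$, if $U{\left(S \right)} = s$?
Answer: $\frac{449}{1191} + \frac{11 \sqrt{13}}{3573} \approx 0.38809$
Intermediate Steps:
$s = 11 \sqrt{13}$ ($s = 11 \sqrt{3^{2} + \left(-2\right)^{2}} = 11 \sqrt{9 + 4} = 11 \sqrt{13} \approx 39.661$)
$U{\left(S \right)} = 11 \sqrt{13}$
$\frac{U{\left(1 \right)} + \left(\left(1116 - 968\right) + 1199\right)}{4082 - 509} = \frac{11 \sqrt{13} + \left(\left(1116 - 968\right) + 1199\right)}{4082 - 509} = \frac{11 \sqrt{13} + \left(148 + 1199\right)}{3573} = \left(11 \sqrt{13} + 1347\right) \frac{1}{3573} = \left(1347 + 11 \sqrt{13}\right) \frac{1}{3573} = \frac{449}{1191} + \frac{11 \sqrt{13}}{3573}$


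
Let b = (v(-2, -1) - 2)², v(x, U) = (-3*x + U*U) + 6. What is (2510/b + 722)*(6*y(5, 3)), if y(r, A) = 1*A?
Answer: 1617696/121 ≈ 13369.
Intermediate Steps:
v(x, U) = 6 + U² - 3*x (v(x, U) = (-3*x + U²) + 6 = (U² - 3*x) + 6 = 6 + U² - 3*x)
y(r, A) = A
b = 121 (b = ((6 + (-1)² - 3*(-2)) - 2)² = ((6 + 1 + 6) - 2)² = (13 - 2)² = 11² = 121)
(2510/b + 722)*(6*y(5, 3)) = (2510/121 + 722)*(6*3) = (2510*(1/121) + 722)*18 = (2510/121 + 722)*18 = (89872/121)*18 = 1617696/121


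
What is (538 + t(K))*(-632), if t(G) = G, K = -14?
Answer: -331168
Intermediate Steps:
(538 + t(K))*(-632) = (538 - 14)*(-632) = 524*(-632) = -331168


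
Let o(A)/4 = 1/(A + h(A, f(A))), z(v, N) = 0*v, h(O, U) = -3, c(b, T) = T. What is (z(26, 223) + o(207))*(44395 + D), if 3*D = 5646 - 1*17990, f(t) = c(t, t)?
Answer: 120841/153 ≈ 789.81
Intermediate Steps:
f(t) = t
D = -12344/3 (D = (5646 - 1*17990)/3 = (5646 - 17990)/3 = (⅓)*(-12344) = -12344/3 ≈ -4114.7)
z(v, N) = 0
o(A) = 4/(-3 + A) (o(A) = 4/(A - 3) = 4/(-3 + A))
(z(26, 223) + o(207))*(44395 + D) = (0 + 4/(-3 + 207))*(44395 - 12344/3) = (0 + 4/204)*(120841/3) = (0 + 4*(1/204))*(120841/3) = (0 + 1/51)*(120841/3) = (1/51)*(120841/3) = 120841/153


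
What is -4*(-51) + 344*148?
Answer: 51116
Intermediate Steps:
-4*(-51) + 344*148 = 204 + 50912 = 51116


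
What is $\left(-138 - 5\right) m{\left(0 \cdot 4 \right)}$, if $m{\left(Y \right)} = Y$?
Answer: $0$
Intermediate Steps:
$\left(-138 - 5\right) m{\left(0 \cdot 4 \right)} = \left(-138 - 5\right) 0 \cdot 4 = \left(-143\right) 0 = 0$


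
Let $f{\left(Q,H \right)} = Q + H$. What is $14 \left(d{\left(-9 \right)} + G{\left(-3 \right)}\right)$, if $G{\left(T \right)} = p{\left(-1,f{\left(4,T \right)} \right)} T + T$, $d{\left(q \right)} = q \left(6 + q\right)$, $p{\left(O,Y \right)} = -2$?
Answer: $420$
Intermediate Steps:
$f{\left(Q,H \right)} = H + Q$
$G{\left(T \right)} = - T$ ($G{\left(T \right)} = - 2 T + T = - T$)
$14 \left(d{\left(-9 \right)} + G{\left(-3 \right)}\right) = 14 \left(- 9 \left(6 - 9\right) - -3\right) = 14 \left(\left(-9\right) \left(-3\right) + 3\right) = 14 \left(27 + 3\right) = 14 \cdot 30 = 420$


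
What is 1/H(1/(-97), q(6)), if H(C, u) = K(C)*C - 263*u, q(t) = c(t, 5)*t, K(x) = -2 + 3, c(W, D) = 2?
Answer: -97/306133 ≈ -0.00031686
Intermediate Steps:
K(x) = 1
q(t) = 2*t
H(C, u) = C - 263*u (H(C, u) = 1*C - 263*u = C - 263*u)
1/H(1/(-97), q(6)) = 1/(1/(-97) - 526*6) = 1/(-1/97 - 263*12) = 1/(-1/97 - 3156) = 1/(-306133/97) = -97/306133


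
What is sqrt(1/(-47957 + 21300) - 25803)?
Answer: 2*I*sqrt(4583874889451)/26657 ≈ 160.63*I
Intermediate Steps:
sqrt(1/(-47957 + 21300) - 25803) = sqrt(1/(-26657) - 25803) = sqrt(-1/26657 - 25803) = sqrt(-687830572/26657) = 2*I*sqrt(4583874889451)/26657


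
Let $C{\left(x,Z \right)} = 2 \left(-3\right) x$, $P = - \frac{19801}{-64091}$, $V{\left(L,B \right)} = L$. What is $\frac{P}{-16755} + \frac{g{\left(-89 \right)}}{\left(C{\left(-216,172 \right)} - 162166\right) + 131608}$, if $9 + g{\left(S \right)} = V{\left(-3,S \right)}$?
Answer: $\frac{2051119933}{5237140626285} \approx 0.00039165$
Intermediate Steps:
$P = \frac{19801}{64091}$ ($P = \left(-19801\right) \left(- \frac{1}{64091}\right) = \frac{19801}{64091} \approx 0.30895$)
$g{\left(S \right)} = -12$ ($g{\left(S \right)} = -9 - 3 = -12$)
$C{\left(x,Z \right)} = - 6 x$
$\frac{P}{-16755} + \frac{g{\left(-89 \right)}}{\left(C{\left(-216,172 \right)} - 162166\right) + 131608} = \frac{19801}{64091 \left(-16755\right)} - \frac{12}{\left(\left(-6\right) \left(-216\right) - 162166\right) + 131608} = \frac{19801}{64091} \left(- \frac{1}{16755}\right) - \frac{12}{\left(1296 - 162166\right) + 131608} = - \frac{19801}{1073844705} - \frac{12}{-160870 + 131608} = - \frac{19801}{1073844705} - \frac{12}{-29262} = - \frac{19801}{1073844705} - - \frac{2}{4877} = - \frac{19801}{1073844705} + \frac{2}{4877} = \frac{2051119933}{5237140626285}$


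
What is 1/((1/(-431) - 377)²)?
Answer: 185761/26402350144 ≈ 7.0358e-6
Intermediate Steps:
1/((1/(-431) - 377)²) = 1/((-1/431 - 377)²) = 1/((-162488/431)²) = 1/(26402350144/185761) = 185761/26402350144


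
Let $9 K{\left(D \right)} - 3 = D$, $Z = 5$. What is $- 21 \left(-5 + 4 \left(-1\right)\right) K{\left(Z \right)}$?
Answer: $168$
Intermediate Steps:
$K{\left(D \right)} = \frac{1}{3} + \frac{D}{9}$
$- 21 \left(-5 + 4 \left(-1\right)\right) K{\left(Z \right)} = - 21 \left(-5 + 4 \left(-1\right)\right) \left(\frac{1}{3} + \frac{1}{9} \cdot 5\right) = - 21 \left(-5 - 4\right) \left(\frac{1}{3} + \frac{5}{9}\right) = \left(-21\right) \left(-9\right) \frac{8}{9} = 189 \cdot \frac{8}{9} = 168$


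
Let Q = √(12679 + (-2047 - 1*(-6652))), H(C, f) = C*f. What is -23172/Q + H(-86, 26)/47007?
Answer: -2236/47007 - 11586*√4321/4321 ≈ -176.30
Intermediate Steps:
Q = 2*√4321 (Q = √(12679 + (-2047 + 6652)) = √(12679 + 4605) = √17284 = 2*√4321 ≈ 131.47)
-23172/Q + H(-86, 26)/47007 = -23172*√4321/8642 - 86*26/47007 = -11586*√4321/4321 - 2236*1/47007 = -11586*√4321/4321 - 2236/47007 = -2236/47007 - 11586*√4321/4321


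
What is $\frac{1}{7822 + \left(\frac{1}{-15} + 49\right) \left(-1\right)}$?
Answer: $\frac{15}{116596} \approx 0.00012865$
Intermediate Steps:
$\frac{1}{7822 + \left(\frac{1}{-15} + 49\right) \left(-1\right)} = \frac{1}{7822 + \left(- \frac{1}{15} + 49\right) \left(-1\right)} = \frac{1}{7822 + \frac{734}{15} \left(-1\right)} = \frac{1}{7822 - \frac{734}{15}} = \frac{1}{\frac{116596}{15}} = \frac{15}{116596}$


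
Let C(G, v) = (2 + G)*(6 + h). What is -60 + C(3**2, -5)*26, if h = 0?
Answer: 1656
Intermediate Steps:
C(G, v) = 12 + 6*G (C(G, v) = (2 + G)*(6 + 0) = (2 + G)*6 = 12 + 6*G)
-60 + C(3**2, -5)*26 = -60 + (12 + 6*3**2)*26 = -60 + (12 + 6*9)*26 = -60 + (12 + 54)*26 = -60 + 66*26 = -60 + 1716 = 1656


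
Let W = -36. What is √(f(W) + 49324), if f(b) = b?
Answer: 2*√12322 ≈ 222.01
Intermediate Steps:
√(f(W) + 49324) = √(-36 + 49324) = √49288 = 2*√12322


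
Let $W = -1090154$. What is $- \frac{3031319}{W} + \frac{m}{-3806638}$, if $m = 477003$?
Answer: $\frac{119773123555}{45106756981} \approx 2.6553$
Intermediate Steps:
$- \frac{3031319}{W} + \frac{m}{-3806638} = - \frac{3031319}{-1090154} + \frac{477003}{-3806638} = \left(-3031319\right) \left(- \frac{1}{1090154}\right) + 477003 \left(- \frac{1}{3806638}\right) = \frac{3031319}{1090154} - \frac{477003}{3806638} = \frac{119773123555}{45106756981}$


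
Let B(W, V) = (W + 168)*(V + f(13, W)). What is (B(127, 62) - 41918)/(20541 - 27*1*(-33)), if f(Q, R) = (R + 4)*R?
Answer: 103921/456 ≈ 227.90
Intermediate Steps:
f(Q, R) = R*(4 + R) (f(Q, R) = (4 + R)*R = R*(4 + R))
B(W, V) = (168 + W)*(V + W*(4 + W)) (B(W, V) = (W + 168)*(V + W*(4 + W)) = (168 + W)*(V + W*(4 + W)))
(B(127, 62) - 41918)/(20541 - 27*1*(-33)) = ((127**3 + 168*62 + 172*127**2 + 672*127 + 62*127) - 41918)/(20541 - 27*1*(-33)) = ((2048383 + 10416 + 172*16129 + 85344 + 7874) - 41918)/(20541 - 27*(-33)) = ((2048383 + 10416 + 2774188 + 85344 + 7874) - 41918)/(20541 + 891) = (4926205 - 41918)/21432 = 4884287*(1/21432) = 103921/456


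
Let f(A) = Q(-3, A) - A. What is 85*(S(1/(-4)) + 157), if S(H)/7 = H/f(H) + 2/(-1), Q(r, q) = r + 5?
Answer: 108800/9 ≈ 12089.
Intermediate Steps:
Q(r, q) = 5 + r
f(A) = 2 - A (f(A) = (5 - 3) - A = 2 - A)
S(H) = -14 + 7*H/(2 - H) (S(H) = 7*(H/(2 - H) + 2/(-1)) = 7*(H/(2 - H) + 2*(-1)) = 7*(H/(2 - H) - 2) = 7*(-2 + H/(2 - H)) = -14 + 7*H/(2 - H))
85*(S(1/(-4)) + 157) = 85*(7*(4 - 3/(-4))/(-2 + 1/(-4)) + 157) = 85*(7*(4 - 3*(-¼))/(-2 - ¼) + 157) = 85*(7*(4 + ¾)/(-9/4) + 157) = 85*(7*(-4/9)*(19/4) + 157) = 85*(-133/9 + 157) = 85*(1280/9) = 108800/9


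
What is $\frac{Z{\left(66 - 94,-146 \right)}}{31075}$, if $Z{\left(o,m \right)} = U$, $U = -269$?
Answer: $- \frac{269}{31075} \approx -0.0086565$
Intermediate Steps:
$Z{\left(o,m \right)} = -269$
$\frac{Z{\left(66 - 94,-146 \right)}}{31075} = - \frac{269}{31075}$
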